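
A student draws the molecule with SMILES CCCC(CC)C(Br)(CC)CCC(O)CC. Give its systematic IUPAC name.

The longest carbon chain that includes the –OH group has 10 carbons, so the parent hydride is decane.
The highest-priority functional group is an alcohol (–OH), so the name ends in -ol.
The numbering direction is chosen so that numbering from this end puts the hydroxyl group at C-3 rather than C-8.
That gives the hydroxyl at C-3; a bromo group at C-6; ethyl groups at C-6 and C-7.
Prefixes are listed alphabetically: bromo, ethyl.
Assembling the pieces gives 6-bromo-6,7-diethyldecan-3-ol.

6-bromo-6,7-diethyldecan-3-ol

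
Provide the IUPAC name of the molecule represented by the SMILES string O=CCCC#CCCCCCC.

Counting along the main chain through the –CHO group and the multiple bond gives 11 carbons: the parent is undecane.
An aldehyde (terminal –CHO) is the principal characteristic group, giving the suffix -al.
There is one C≡C triple bond, indicated by the ending -yne.
Number the chain so that the aldehyde carbon is C-1 by definition.
With this numbering: the triple bond between C-4 and C-5.
Assembling the pieces gives undec-4-ynal.

undec-4-ynal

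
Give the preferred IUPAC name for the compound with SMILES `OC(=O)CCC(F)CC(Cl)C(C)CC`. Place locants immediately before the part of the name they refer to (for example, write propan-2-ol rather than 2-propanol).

Counting along the main chain through the –COOH group gives 9 carbons: the parent is nonane.
The highest-priority functional group is a carboxylic acid (terminal –COOH), so the name ends in -oic acid.
Number the chain so that the carboxylic acid carbon is C-1 by definition.
This places a chloro group at C-6; a fluoro group at C-4; a methyl group at C-7.
Substituent prefixes are cited in alphabetical order (multiplying prefixes like di-/tri- are ignored for ordering).
Assembling the pieces gives 6-chloro-4-fluoro-7-methylnonanoic acid.

6-chloro-4-fluoro-7-methylnonanoic acid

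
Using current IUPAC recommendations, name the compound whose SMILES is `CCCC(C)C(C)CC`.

3,4-dimethylheptane

The longest continuous carbon chain has 7 atoms, so the parent hydride is heptane.
Choose the numbering such that the substituent locant set {3,4} is lower than {4,5} at the first point of difference.
That gives methyl groups at C-3 and C-4.
The name is 3,4-dimethylheptane.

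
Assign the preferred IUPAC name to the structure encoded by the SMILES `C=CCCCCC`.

hept-1-ene

The longest carbon chain that includes the multiple bond has 7 carbons, so the parent hydride is heptane.
The chain contains a C=C double bond, so the unsaturation ending is -ene.
Number the chain so that numbering from this end puts the double bond at C-1 rather than C-6.
This places the double bond between C-1 and C-2.
Assembling the pieces gives hept-1-ene.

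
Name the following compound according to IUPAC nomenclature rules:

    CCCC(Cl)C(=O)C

Counting along the main chain through the carbonyl gives 6 carbons: the parent is hexane.
A ketone (C=O on an internal carbon) is the principal characteristic group, giving the suffix -one.
The numbering direction is chosen so that numbering from this end puts the carbonyl group at C-2 rather than C-5.
This places the carbonyl at C-2; a chloro group at C-3.
Assembling the pieces gives 3-chlorohexan-2-one.

3-chlorohexan-2-one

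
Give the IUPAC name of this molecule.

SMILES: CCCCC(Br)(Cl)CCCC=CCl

6-bromo-1,6-dichlorodec-1-ene

The longest chain bearing the multiple bond is 10 carbons long (decane).
A C=C double bond in the chain gives the infix -ene-.
Choose the numbering such that numbering from this end puts the double bond at C-1 rather than C-9.
This places the double bond between C-1 and C-2; a bromo group at C-6; chloro groups at C-1 and C-6.
Substituent prefixes are cited in alphabetical order (multiplying prefixes like di-/tri- are ignored for ordering).
Putting it together: 6-bromo-1,6-dichlorodec-1-ene.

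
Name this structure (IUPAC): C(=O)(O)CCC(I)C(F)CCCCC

Counting along the main chain through the –COOH group gives 10 carbons: the parent is decane.
A carboxylic acid (terminal –COOH) is the principal characteristic group, giving the suffix -oic acid.
The numbering direction is chosen so that the carboxylic acid carbon is C-1 by definition.
That gives a fluoro group at C-5; an iodo group at C-4.
Prefixes are listed alphabetically: fluoro, iodo.
The name is 5-fluoro-4-iododecanoic acid.

5-fluoro-4-iododecanoic acid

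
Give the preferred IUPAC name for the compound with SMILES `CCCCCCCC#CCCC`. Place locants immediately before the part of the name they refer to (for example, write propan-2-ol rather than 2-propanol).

dodec-4-yne

The longest chain bearing the multiple bond is 12 carbons long (dodecane).
There is one C≡C triple bond, indicated by the ending -yne.
Choose the numbering such that numbering from this end puts the triple bond at C-4 rather than C-8.
This places the triple bond between C-4 and C-5.
Putting it together: dodec-4-yne.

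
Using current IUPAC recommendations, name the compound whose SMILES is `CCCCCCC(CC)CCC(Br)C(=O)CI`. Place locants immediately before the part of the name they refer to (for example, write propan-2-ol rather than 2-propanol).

The longest carbon chain that includes the carbonyl has 12 carbons, so the parent hydride is dodecane.
The principal characteristic group is a ketone (C=O on an internal carbon), named with the suffix -one.
Number the chain so that numbering from this end puts the carbonyl group at C-2 rather than C-11.
This places the carbonyl at C-2; a bromo group at C-3; an ethyl group at C-6; an iodo group at C-1.
The substituents are ordered alphabetically, ignoring any di-/tri- multipliers.
The name is 3-bromo-6-ethyl-1-iodododecan-2-one.

3-bromo-6-ethyl-1-iodododecan-2-one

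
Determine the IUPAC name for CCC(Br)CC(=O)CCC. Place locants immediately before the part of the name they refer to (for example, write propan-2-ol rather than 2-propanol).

The longest carbon chain that includes the carbonyl has 8 carbons, so the parent hydride is octane.
The highest-priority functional group is a ketone (C=O on an internal carbon), so the name ends in -one.
The numbering direction is chosen so that numbering from this end puts the carbonyl group at C-4 rather than C-5.
With this numbering: the carbonyl at C-4; a bromo group at C-6.
Assembling the pieces gives 6-bromooctan-4-one.

6-bromooctan-4-one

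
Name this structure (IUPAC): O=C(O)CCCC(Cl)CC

5-chloroheptanoic acid

The longest chain bearing the –COOH group is 7 carbons long (heptane).
The principal characteristic group is a carboxylic acid (terminal –COOH), named with the suffix -oic acid.
Choose the numbering such that the carboxylic acid carbon is C-1 by definition.
With this numbering: a chloro group at C-5.
The name is 5-chloroheptanoic acid.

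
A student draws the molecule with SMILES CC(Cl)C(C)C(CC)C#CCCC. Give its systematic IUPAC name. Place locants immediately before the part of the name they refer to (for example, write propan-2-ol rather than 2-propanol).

8-chloro-6-ethyl-7-methylnon-4-yne

The longest chain bearing the multiple bond is 9 carbons long (nonane).
A C≡C triple bond in the chain gives the infix -yne-.
The numbering direction is chosen so that numbering from this end puts the triple bond at C-4 rather than C-5.
With this numbering: the triple bond between C-4 and C-5; a chloro group at C-8; an ethyl group at C-6; a methyl group at C-7.
Prefixes are listed alphabetically: chloro, ethyl, methyl.
The name is 8-chloro-6-ethyl-7-methylnon-4-yne.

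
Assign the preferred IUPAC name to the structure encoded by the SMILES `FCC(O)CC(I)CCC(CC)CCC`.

7-ethyl-1-fluoro-4-iododecan-2-ol

The longest carbon chain that includes the –OH group has 10 carbons, so the parent hydride is decane.
The highest-priority functional group is an alcohol (–OH), so the name ends in -ol.
Number the chain so that numbering from this end puts the hydroxyl group at C-2 rather than C-9.
This places the hydroxyl at C-2; an ethyl group at C-7; a fluoro group at C-1; an iodo group at C-4.
The substituents are ordered alphabetically, ignoring any di-/tri- multipliers.
Putting it together: 7-ethyl-1-fluoro-4-iododecan-2-ol.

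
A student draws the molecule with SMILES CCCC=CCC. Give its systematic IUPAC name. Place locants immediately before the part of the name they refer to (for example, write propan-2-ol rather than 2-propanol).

The longest chain bearing the multiple bond is 7 carbons long (heptane).
There is one C=C double bond, indicated by the ending -ene.
Choose the numbering such that numbering from this end puts the double bond at C-3 rather than C-4.
With this numbering: the double bond between C-3 and C-4.
Assembling the pieces gives hept-3-ene.

hept-3-ene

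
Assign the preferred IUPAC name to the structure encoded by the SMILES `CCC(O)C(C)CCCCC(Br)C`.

Counting along the main chain through the –OH group gives 10 carbons: the parent is decane.
The highest-priority functional group is an alcohol (–OH), so the name ends in -ol.
Number the chain so that numbering from this end puts the hydroxyl group at C-3 rather than C-8.
This places the hydroxyl at C-3; a bromo group at C-9; a methyl group at C-4.
The substituents are ordered alphabetically, ignoring any di-/tri- multipliers.
Assembling the pieces gives 9-bromo-4-methyldecan-3-ol.

9-bromo-4-methyldecan-3-ol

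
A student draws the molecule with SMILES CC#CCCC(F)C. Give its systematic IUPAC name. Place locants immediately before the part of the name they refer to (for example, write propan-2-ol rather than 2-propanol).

6-fluorohept-2-yne

The longest carbon chain that includes the multiple bond has 7 carbons, so the parent hydride is heptane.
There is one C≡C triple bond, indicated by the ending -yne.
Choose the numbering such that numbering from this end puts the triple bond at C-2 rather than C-5.
That gives the triple bond between C-2 and C-3; a fluoro group at C-6.
Putting it together: 6-fluorohept-2-yne.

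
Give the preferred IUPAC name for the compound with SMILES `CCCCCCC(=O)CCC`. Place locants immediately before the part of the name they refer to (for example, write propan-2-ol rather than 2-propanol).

The longest chain bearing the carbonyl is 10 carbons long (decane).
The principal characteristic group is a ketone (C=O on an internal carbon), named with the suffix -one.
Number the chain so that numbering from this end puts the carbonyl group at C-4 rather than C-7.
With this numbering: the carbonyl at C-4.
The name is decan-4-one.

decan-4-one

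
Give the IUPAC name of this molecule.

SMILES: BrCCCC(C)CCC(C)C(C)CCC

The parent chain contains 11 carbons (undecane).
Number the chain so that the substituent locant set {1,4,7,8} is lower than {4,5,8,11} at the first point of difference.
This places a bromo group at C-1; methyl groups at C-4 and C-7 and C-8.
The substituents are ordered alphabetically, ignoring any di-/tri- multipliers.
The name is 1-bromo-4,7,8-trimethylundecane.

1-bromo-4,7,8-trimethylundecane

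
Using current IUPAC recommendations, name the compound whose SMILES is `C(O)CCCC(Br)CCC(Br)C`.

5,8-dibromononan-1-ol

The longest chain bearing the –OH group is 9 carbons long (nonane).
An alcohol (–OH) is the principal characteristic group, giving the suffix -ol.
The numbering direction is chosen so that numbering from this end puts the hydroxyl group at C-1 rather than C-9.
This places the hydroxyl at C-1; bromo groups at C-5 and C-8.
Putting it together: 5,8-dibromononan-1-ol.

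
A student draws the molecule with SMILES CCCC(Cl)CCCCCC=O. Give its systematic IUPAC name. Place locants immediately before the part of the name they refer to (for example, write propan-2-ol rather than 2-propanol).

Counting along the main chain through the –CHO group gives 10 carbons: the parent is decane.
An aldehyde (terminal –CHO) is the principal characteristic group, giving the suffix -al.
Choose the numbering such that the aldehyde carbon is C-1 by definition.
This places a chloro group at C-7.
The name is 7-chlorodecanal.

7-chlorodecanal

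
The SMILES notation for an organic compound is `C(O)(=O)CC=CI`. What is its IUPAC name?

4-iodobut-3-enoic acid

The longest carbon chain that includes the –COOH group and the multiple bond has 4 carbons, so the parent hydride is butane.
A carboxylic acid (terminal –COOH) is the principal characteristic group, giving the suffix -oic acid.
There is one C=C double bond, indicated by the ending -ene.
Choose the numbering such that the carboxylic acid carbon is C-1 by definition.
With this numbering: the double bond between C-3 and C-4; an iodo group at C-4.
Assembling the pieces gives 4-iodobut-3-enoic acid.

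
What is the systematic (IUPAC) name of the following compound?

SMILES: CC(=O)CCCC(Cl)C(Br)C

The longest chain bearing the carbonyl is 8 carbons long (octane).
A ketone (C=O on an internal carbon) is the principal characteristic group, giving the suffix -one.
Number the chain so that numbering from this end puts the carbonyl group at C-2 rather than C-7.
This places the carbonyl at C-2; a bromo group at C-7; a chloro group at C-6.
Substituent prefixes are cited in alphabetical order (multiplying prefixes like di-/tri- are ignored for ordering).
The name is 7-bromo-6-chlorooctan-2-one.

7-bromo-6-chlorooctan-2-one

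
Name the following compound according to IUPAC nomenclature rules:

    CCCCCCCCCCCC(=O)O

Counting along the main chain through the –COOH group gives 12 carbons: the parent is dodecane.
A carboxylic acid (terminal –COOH) is the principal characteristic group, giving the suffix -oic acid.
Number the chain so that the carboxylic acid carbon is C-1 by definition.
The name is dodecanoic acid.

dodecanoic acid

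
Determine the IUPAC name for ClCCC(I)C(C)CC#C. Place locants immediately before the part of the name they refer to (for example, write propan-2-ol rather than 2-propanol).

7-chloro-5-iodo-4-methylhept-1-yne

Counting along the main chain through the multiple bond gives 7 carbons: the parent is heptane.
A C≡C triple bond in the chain gives the infix -yne-.
Choose the numbering such that numbering from this end puts the triple bond at C-1 rather than C-6.
This places the triple bond between C-1 and C-2; a chloro group at C-7; an iodo group at C-5; a methyl group at C-4.
Substituent prefixes are cited in alphabetical order (multiplying prefixes like di-/tri- are ignored for ordering).
Putting it together: 7-chloro-5-iodo-4-methylhept-1-yne.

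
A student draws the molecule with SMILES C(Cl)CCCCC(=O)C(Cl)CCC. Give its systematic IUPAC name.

4,10-dichlorodecan-5-one

Counting along the main chain through the carbonyl gives 10 carbons: the parent is decane.
The highest-priority functional group is a ketone (C=O on an internal carbon), so the name ends in -one.
Choose the numbering such that numbering from this end puts the carbonyl group at C-5 rather than C-6.
With this numbering: the carbonyl at C-5; chloro groups at C-4 and C-10.
Putting it together: 4,10-dichlorodecan-5-one.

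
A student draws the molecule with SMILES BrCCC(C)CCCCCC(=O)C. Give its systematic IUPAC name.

Counting along the main chain through the carbonyl gives 10 carbons: the parent is decane.
The principal characteristic group is a ketone (C=O on an internal carbon), named with the suffix -one.
Number the chain so that numbering from this end puts the carbonyl group at C-2 rather than C-9.
That gives the carbonyl at C-2; a bromo group at C-10; a methyl group at C-8.
The substituents are ordered alphabetically, ignoring any di-/tri- multipliers.
Assembling the pieces gives 10-bromo-8-methyldecan-2-one.

10-bromo-8-methyldecan-2-one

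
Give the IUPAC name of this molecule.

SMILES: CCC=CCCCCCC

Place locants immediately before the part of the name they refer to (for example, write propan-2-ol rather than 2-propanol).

dec-3-ene

Counting along the main chain through the multiple bond gives 10 carbons: the parent is decane.
There is one C=C double bond, indicated by the ending -ene.
The numbering direction is chosen so that numbering from this end puts the double bond at C-3 rather than C-7.
That gives the double bond between C-3 and C-4.
The name is dec-3-ene.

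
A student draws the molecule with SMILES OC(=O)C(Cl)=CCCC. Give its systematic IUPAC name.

2-chlorohex-2-enoic acid

The longest chain bearing the –COOH group and the multiple bond is 6 carbons long (hexane).
The principal characteristic group is a carboxylic acid (terminal –COOH), named with the suffix -oic acid.
The chain contains a C=C double bond, so the unsaturation ending is -ene.
Number the chain so that the carboxylic acid carbon is C-1 by definition.
This places the double bond between C-2 and C-3; a chloro group at C-2.
Assembling the pieces gives 2-chlorohex-2-enoic acid.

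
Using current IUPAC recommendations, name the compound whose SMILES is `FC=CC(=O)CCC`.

1-fluorohex-1-en-3-one

The longest chain bearing the carbonyl and the multiple bond is 6 carbons long (hexane).
The highest-priority functional group is a ketone (C=O on an internal carbon), so the name ends in -one.
There is one C=C double bond, indicated by the ending -ene.
Choose the numbering such that numbering from this end puts the carbonyl group at C-3 rather than C-4.
This places the carbonyl at C-3; the double bond between C-1 and C-2; a fluoro group at C-1.
The name is 1-fluorohex-1-en-3-one.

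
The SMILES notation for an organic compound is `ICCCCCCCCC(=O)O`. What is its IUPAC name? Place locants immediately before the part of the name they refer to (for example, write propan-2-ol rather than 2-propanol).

The longest chain bearing the –COOH group is 9 carbons long (nonane).
A carboxylic acid (terminal –COOH) is the principal characteristic group, giving the suffix -oic acid.
Choose the numbering such that the carboxylic acid carbon is C-1 by definition.
This places an iodo group at C-9.
Putting it together: 9-iodononanoic acid.

9-iodononanoic acid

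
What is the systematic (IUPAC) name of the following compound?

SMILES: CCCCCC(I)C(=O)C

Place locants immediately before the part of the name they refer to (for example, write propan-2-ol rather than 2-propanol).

Counting along the main chain through the carbonyl gives 8 carbons: the parent is octane.
A ketone (C=O on an internal carbon) is the principal characteristic group, giving the suffix -one.
Number the chain so that numbering from this end puts the carbonyl group at C-2 rather than C-7.
This places the carbonyl at C-2; an iodo group at C-3.
Putting it together: 3-iodooctan-2-one.

3-iodooctan-2-one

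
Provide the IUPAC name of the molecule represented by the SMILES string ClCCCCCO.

Counting along the main chain through the –OH group gives 5 carbons: the parent is pentane.
An alcohol (–OH) is the principal characteristic group, giving the suffix -ol.
Choose the numbering such that numbering from this end puts the hydroxyl group at C-1 rather than C-5.
With this numbering: the hydroxyl at C-1; a chloro group at C-5.
Putting it together: 5-chloropentan-1-ol.

5-chloropentan-1-ol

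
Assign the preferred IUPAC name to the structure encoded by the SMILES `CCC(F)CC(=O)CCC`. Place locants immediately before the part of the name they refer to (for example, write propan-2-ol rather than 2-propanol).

6-fluorooctan-4-one

The longest carbon chain that includes the carbonyl has 8 carbons, so the parent hydride is octane.
The principal characteristic group is a ketone (C=O on an internal carbon), named with the suffix -one.
The numbering direction is chosen so that numbering from this end puts the carbonyl group at C-4 rather than C-5.
This places the carbonyl at C-4; a fluoro group at C-6.
Putting it together: 6-fluorooctan-4-one.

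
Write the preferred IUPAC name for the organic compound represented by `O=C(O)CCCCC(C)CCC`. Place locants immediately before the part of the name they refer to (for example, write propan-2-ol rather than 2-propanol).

The longest carbon chain that includes the –COOH group has 9 carbons, so the parent hydride is nonane.
A carboxylic acid (terminal –COOH) is the principal characteristic group, giving the suffix -oic acid.
Number the chain so that the carboxylic acid carbon is C-1 by definition.
With this numbering: a methyl group at C-6.
The name is 6-methylnonanoic acid.

6-methylnonanoic acid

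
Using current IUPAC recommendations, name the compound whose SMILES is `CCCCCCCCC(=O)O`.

nonanoic acid

The longest chain bearing the –COOH group is 9 carbons long (nonane).
The principal characteristic group is a carboxylic acid (terminal –COOH), named with the suffix -oic acid.
The numbering direction is chosen so that the carboxylic acid carbon is C-1 by definition.
Assembling the pieces gives nonanoic acid.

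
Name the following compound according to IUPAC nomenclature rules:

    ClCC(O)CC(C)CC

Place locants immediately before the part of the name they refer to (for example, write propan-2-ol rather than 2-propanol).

1-chloro-4-methylhexan-2-ol

The longest carbon chain that includes the –OH group has 6 carbons, so the parent hydride is hexane.
An alcohol (–OH) is the principal characteristic group, giving the suffix -ol.
Choose the numbering such that numbering from this end puts the hydroxyl group at C-2 rather than C-5.
With this numbering: the hydroxyl at C-2; a chloro group at C-1; a methyl group at C-4.
Prefixes are listed alphabetically: chloro, methyl.
The name is 1-chloro-4-methylhexan-2-ol.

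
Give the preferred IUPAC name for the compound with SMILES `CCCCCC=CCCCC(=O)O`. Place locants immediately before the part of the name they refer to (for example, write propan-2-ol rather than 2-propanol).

undec-5-enoic acid

The longest chain bearing the –COOH group and the multiple bond is 11 carbons long (undecane).
The principal characteristic group is a carboxylic acid (terminal –COOH), named with the suffix -oic acid.
The chain contains a C=C double bond, so the unsaturation ending is -ene.
Number the chain so that the carboxylic acid carbon is C-1 by definition.
That gives the double bond between C-5 and C-6.
The name is undec-5-enoic acid.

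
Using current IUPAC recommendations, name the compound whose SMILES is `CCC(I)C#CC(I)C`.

2,5-diiodohept-3-yne

The longest chain bearing the multiple bond is 7 carbons long (heptane).
A C≡C triple bond in the chain gives the infix -yne-.
Choose the numbering such that numbering from this end puts the triple bond at C-3 rather than C-4.
With this numbering: the triple bond between C-3 and C-4; iodo groups at C-2 and C-5.
Assembling the pieces gives 2,5-diiodohept-3-yne.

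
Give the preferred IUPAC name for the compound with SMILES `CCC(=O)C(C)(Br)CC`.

The longest carbon chain that includes the carbonyl has 6 carbons, so the parent hydride is hexane.
The principal characteristic group is a ketone (C=O on an internal carbon), named with the suffix -one.
The numbering direction is chosen so that numbering from this end puts the carbonyl group at C-3 rather than C-4.
That gives the carbonyl at C-3; a bromo group at C-4; a methyl group at C-4.
Prefixes are listed alphabetically: bromo, methyl.
Putting it together: 4-bromo-4-methylhexan-3-one.

4-bromo-4-methylhexan-3-one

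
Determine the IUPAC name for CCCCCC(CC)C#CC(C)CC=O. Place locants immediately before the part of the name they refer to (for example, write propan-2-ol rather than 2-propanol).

Counting along the main chain through the –CHO group and the multiple bond gives 11 carbons: the parent is undecane.
The principal characteristic group is an aldehyde (terminal –CHO), named with the suffix -al.
The chain contains a C≡C triple bond, so the unsaturation ending is -yne.
Choose the numbering such that the aldehyde carbon is C-1 by definition.
With this numbering: the triple bond between C-4 and C-5; an ethyl group at C-6; a methyl group at C-3.
Substituent prefixes are cited in alphabetical order (multiplying prefixes like di-/tri- are ignored for ordering).
Putting it together: 6-ethyl-3-methylundec-4-ynal.

6-ethyl-3-methylundec-4-ynal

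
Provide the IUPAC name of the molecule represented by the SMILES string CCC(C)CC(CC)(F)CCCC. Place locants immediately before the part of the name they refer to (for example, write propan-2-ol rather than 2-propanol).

The longest carbon chain is 9 atoms: the parent is nonane.
The numbering direction is chosen so that the substituent locant set {3,5,5} is lower than {5,5,7} at the first point of difference.
This places an ethyl group at C-5; a fluoro group at C-5; a methyl group at C-3.
The substituents are ordered alphabetically, ignoring any di-/tri- multipliers.
Assembling the pieces gives 5-ethyl-5-fluoro-3-methylnonane.

5-ethyl-5-fluoro-3-methylnonane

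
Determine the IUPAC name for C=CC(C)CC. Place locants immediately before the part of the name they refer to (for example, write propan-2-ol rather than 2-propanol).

Counting along the main chain through the multiple bond gives 5 carbons: the parent is pentane.
There is one C=C double bond, indicated by the ending -ene.
Choose the numbering such that numbering from this end puts the double bond at C-1 rather than C-4.
That gives the double bond between C-1 and C-2; a methyl group at C-3.
Putting it together: 3-methylpent-1-ene.

3-methylpent-1-ene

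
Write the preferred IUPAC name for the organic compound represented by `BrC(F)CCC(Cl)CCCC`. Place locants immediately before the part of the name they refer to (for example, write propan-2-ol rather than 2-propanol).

1-bromo-4-chloro-1-fluorooctane

The longest carbon chain is 8 atoms: the parent is octane.
Choose the numbering such that the substituent locant set {1,1,4} is lower than {5,8,8} at the first point of difference.
This places a bromo group at C-1; a chloro group at C-4; a fluoro group at C-1.
The substituents are ordered alphabetically, ignoring any di-/tri- multipliers.
Putting it together: 1-bromo-4-chloro-1-fluorooctane.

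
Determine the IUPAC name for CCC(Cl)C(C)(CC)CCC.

The parent chain contains 7 carbons (heptane).
Number the chain so that the substituent locant set {3,4,4} is lower than {4,4,5} at the first point of difference.
With this numbering: a chloro group at C-3; an ethyl group at C-4; a methyl group at C-4.
Substituent prefixes are cited in alphabetical order (multiplying prefixes like di-/tri- are ignored for ordering).
Putting it together: 3-chloro-4-ethyl-4-methylheptane.

3-chloro-4-ethyl-4-methylheptane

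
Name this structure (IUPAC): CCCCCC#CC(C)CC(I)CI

The longest chain bearing the multiple bond is 11 carbons long (undecane).
There is one C≡C triple bond, indicated by the ending -yne.
Number the chain so that numbering from this end puts the triple bond at C-5 rather than C-6.
This places the triple bond between C-5 and C-6; iodo groups at C-1 and C-2; a methyl group at C-4.
Substituent prefixes are cited in alphabetical order (multiplying prefixes like di-/tri- are ignored for ordering).
The name is 1,2-diiodo-4-methylundec-5-yne.

1,2-diiodo-4-methylundec-5-yne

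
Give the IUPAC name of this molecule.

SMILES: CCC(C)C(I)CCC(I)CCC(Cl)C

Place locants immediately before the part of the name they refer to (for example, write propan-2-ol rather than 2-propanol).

2-chloro-5,8-diiodo-9-methylundecane

The parent chain contains 11 carbons (undecane).
Choose the numbering such that the substituent locant set {2,5,8,9} is lower than {3,4,7,10} at the first point of difference.
With this numbering: a chloro group at C-2; iodo groups at C-5 and C-8; a methyl group at C-9.
Substituent prefixes are cited in alphabetical order (multiplying prefixes like di-/tri- are ignored for ordering).
Assembling the pieces gives 2-chloro-5,8-diiodo-9-methylundecane.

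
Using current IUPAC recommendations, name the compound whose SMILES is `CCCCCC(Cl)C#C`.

The longest chain bearing the multiple bond is 8 carbons long (octane).
There is one C≡C triple bond, indicated by the ending -yne.
Number the chain so that numbering from this end puts the triple bond at C-1 rather than C-7.
This places the triple bond between C-1 and C-2; a chloro group at C-3.
The name is 3-chlorooct-1-yne.

3-chlorooct-1-yne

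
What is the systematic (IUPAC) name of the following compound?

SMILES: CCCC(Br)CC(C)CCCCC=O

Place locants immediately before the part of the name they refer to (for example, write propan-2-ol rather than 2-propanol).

The longest carbon chain that includes the –CHO group has 11 carbons, so the parent hydride is undecane.
The highest-priority functional group is an aldehyde (terminal –CHO), so the name ends in -al.
Number the chain so that the aldehyde carbon is C-1 by definition.
With this numbering: a bromo group at C-8; a methyl group at C-6.
The substituents are ordered alphabetically, ignoring any di-/tri- multipliers.
The name is 8-bromo-6-methylundecanal.

8-bromo-6-methylundecanal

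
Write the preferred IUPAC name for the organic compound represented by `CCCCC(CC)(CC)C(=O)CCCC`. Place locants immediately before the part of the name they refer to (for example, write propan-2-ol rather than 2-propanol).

Counting along the main chain through the carbonyl gives 10 carbons: the parent is decane.
The highest-priority functional group is a ketone (C=O on an internal carbon), so the name ends in -one.
Number the chain so that numbering from this end puts the carbonyl group at C-5 rather than C-6.
This places the carbonyl at C-5; two ethyl groups at C-6.
The name is 6,6-diethyldecan-5-one.

6,6-diethyldecan-5-one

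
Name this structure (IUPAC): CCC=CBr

1-bromobut-1-ene

The longest carbon chain that includes the multiple bond has 4 carbons, so the parent hydride is butane.
The chain contains a C=C double bond, so the unsaturation ending is -ene.
Number the chain so that numbering from this end puts the double bond at C-1 rather than C-3.
With this numbering: the double bond between C-1 and C-2; a bromo group at C-1.
The name is 1-bromobut-1-ene.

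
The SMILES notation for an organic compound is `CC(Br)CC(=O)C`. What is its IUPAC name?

Counting along the main chain through the carbonyl gives 5 carbons: the parent is pentane.
The highest-priority functional group is a ketone (C=O on an internal carbon), so the name ends in -one.
The numbering direction is chosen so that numbering from this end puts the carbonyl group at C-2 rather than C-4.
That gives the carbonyl at C-2; a bromo group at C-4.
Assembling the pieces gives 4-bromopentan-2-one.

4-bromopentan-2-one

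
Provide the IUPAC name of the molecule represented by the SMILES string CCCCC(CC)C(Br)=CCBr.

The longest chain bearing the multiple bond is 8 carbons long (octane).
The chain contains a C=C double bond, so the unsaturation ending is -ene.
The numbering direction is chosen so that numbering from this end puts the double bond at C-2 rather than C-6.
With this numbering: the double bond between C-2 and C-3; bromo groups at C-1 and C-3; an ethyl group at C-4.
Prefixes are listed alphabetically: bromo, ethyl.
Putting it together: 1,3-dibromo-4-ethyloct-2-ene.

1,3-dibromo-4-ethyloct-2-ene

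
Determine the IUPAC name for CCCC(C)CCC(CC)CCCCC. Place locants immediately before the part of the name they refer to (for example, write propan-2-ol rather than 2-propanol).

7-ethyl-4-methyldodecane

The longest carbon chain is 12 atoms: the parent is dodecane.
Number the chain so that the substituent locant set {4,7} is lower than {6,9} at the first point of difference.
With this numbering: an ethyl group at C-7; a methyl group at C-4.
The substituents are ordered alphabetically, ignoring any di-/tri- multipliers.
Putting it together: 7-ethyl-4-methyldodecane.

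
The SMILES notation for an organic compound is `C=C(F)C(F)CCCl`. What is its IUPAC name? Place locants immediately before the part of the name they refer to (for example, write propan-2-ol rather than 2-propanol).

5-chloro-2,3-difluoropent-1-ene

Counting along the main chain through the multiple bond gives 5 carbons: the parent is pentane.
There is one C=C double bond, indicated by the ending -ene.
Choose the numbering such that numbering from this end puts the double bond at C-1 rather than C-4.
That gives the double bond between C-1 and C-2; a chloro group at C-5; fluoro groups at C-2 and C-3.
Prefixes are listed alphabetically: chloro, fluoro.
Putting it together: 5-chloro-2,3-difluoropent-1-ene.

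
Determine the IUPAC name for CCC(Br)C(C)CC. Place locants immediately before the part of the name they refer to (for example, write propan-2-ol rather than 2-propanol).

3-bromo-4-methylhexane

The longest continuous carbon chain has 6 atoms, so the parent hydride is hexane.
The numbering direction is chosen so that the locant sets are identical either way, so the alphabetically earlier bromo substituent takes the lower locant (3 rather than 4).
With this numbering: a bromo group at C-3; a methyl group at C-4.
Substituent prefixes are cited in alphabetical order (multiplying prefixes like di-/tri- are ignored for ordering).
The name is 3-bromo-4-methylhexane.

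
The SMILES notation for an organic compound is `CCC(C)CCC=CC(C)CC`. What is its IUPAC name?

3,8-dimethyldec-4-ene

The longest carbon chain that includes the multiple bond has 10 carbons, so the parent hydride is decane.
A C=C double bond in the chain gives the infix -ene-.
The numbering direction is chosen so that numbering from this end puts the double bond at C-4 rather than C-6.
This places the double bond between C-4 and C-5; methyl groups at C-3 and C-8.
The name is 3,8-dimethyldec-4-ene.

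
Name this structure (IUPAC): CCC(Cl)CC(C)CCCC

3-chloro-5-methylnonane

The parent chain contains 9 carbons (nonane).
Choose the numbering such that the substituent locant set {3,5} is lower than {5,7} at the first point of difference.
This places a chloro group at C-3; a methyl group at C-5.
Substituent prefixes are cited in alphabetical order (multiplying prefixes like di-/tri- are ignored for ordering).
Assembling the pieces gives 3-chloro-5-methylnonane.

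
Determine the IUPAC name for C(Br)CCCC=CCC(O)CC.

The longest chain bearing the –OH group and the multiple bond is 10 carbons long (decane).
The principal characteristic group is an alcohol (–OH), named with the suffix -ol.
A C=C double bond in the chain gives the infix -ene-.
Choose the numbering such that numbering from this end puts the hydroxyl group at C-3 rather than C-8.
With this numbering: the hydroxyl at C-3; the double bond between C-5 and C-6; a bromo group at C-10.
The name is 10-bromodec-5-en-3-ol.

10-bromodec-5-en-3-ol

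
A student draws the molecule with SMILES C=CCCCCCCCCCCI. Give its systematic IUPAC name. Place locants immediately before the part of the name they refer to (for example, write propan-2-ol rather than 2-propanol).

12-iodododec-1-ene

The longest chain bearing the multiple bond is 12 carbons long (dodecane).
There is one C=C double bond, indicated by the ending -ene.
The numbering direction is chosen so that numbering from this end puts the double bond at C-1 rather than C-11.
This places the double bond between C-1 and C-2; an iodo group at C-12.
The name is 12-iodododec-1-ene.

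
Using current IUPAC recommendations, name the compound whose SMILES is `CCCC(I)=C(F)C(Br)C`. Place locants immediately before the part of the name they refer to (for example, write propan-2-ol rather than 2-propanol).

2-bromo-3-fluoro-4-iodohept-3-ene

The longest carbon chain that includes the multiple bond has 7 carbons, so the parent hydride is heptane.
The chain contains a C=C double bond, so the unsaturation ending is -ene.
The numbering direction is chosen so that numbering from this end puts the double bond at C-3 rather than C-4.
This places the double bond between C-3 and C-4; a bromo group at C-2; a fluoro group at C-3; an iodo group at C-4.
Prefixes are listed alphabetically: bromo, fluoro, iodo.
Assembling the pieces gives 2-bromo-3-fluoro-4-iodohept-3-ene.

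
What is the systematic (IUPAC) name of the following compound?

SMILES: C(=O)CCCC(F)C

5-fluorohexanal

The longest chain bearing the –CHO group is 6 carbons long (hexane).
The highest-priority functional group is an aldehyde (terminal –CHO), so the name ends in -al.
The numbering direction is chosen so that the aldehyde carbon is C-1 by definition.
That gives a fluoro group at C-5.
Assembling the pieces gives 5-fluorohexanal.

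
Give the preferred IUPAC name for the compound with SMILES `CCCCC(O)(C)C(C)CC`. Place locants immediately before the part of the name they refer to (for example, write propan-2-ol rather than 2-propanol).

The longest chain bearing the –OH group is 8 carbons long (octane).
An alcohol (–OH) is the principal characteristic group, giving the suffix -ol.
The numbering direction is chosen so that numbering from this end puts the hydroxyl group at C-4 rather than C-5.
That gives the hydroxyl at C-4; methyl groups at C-3 and C-4.
Assembling the pieces gives 3,4-dimethyloctan-4-ol.

3,4-dimethyloctan-4-ol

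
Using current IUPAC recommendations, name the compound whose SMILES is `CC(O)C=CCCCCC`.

non-3-en-2-ol

The longest chain bearing the –OH group and the multiple bond is 9 carbons long (nonane).
The principal characteristic group is an alcohol (–OH), named with the suffix -ol.
A C=C double bond in the chain gives the infix -ene-.
Choose the numbering such that numbering from this end puts the hydroxyl group at C-2 rather than C-8.
With this numbering: the hydroxyl at C-2; the double bond between C-3 and C-4.
Assembling the pieces gives non-3-en-2-ol.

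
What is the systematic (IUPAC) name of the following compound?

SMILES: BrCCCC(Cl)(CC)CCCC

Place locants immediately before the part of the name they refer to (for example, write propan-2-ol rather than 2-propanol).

The parent chain contains 8 carbons (octane).
Choose the numbering such that the substituent locant set {1,4,4} is lower than {5,5,8} at the first point of difference.
With this numbering: a bromo group at C-1; a chloro group at C-4; an ethyl group at C-4.
Prefixes are listed alphabetically: bromo, chloro, ethyl.
Assembling the pieces gives 1-bromo-4-chloro-4-ethyloctane.

1-bromo-4-chloro-4-ethyloctane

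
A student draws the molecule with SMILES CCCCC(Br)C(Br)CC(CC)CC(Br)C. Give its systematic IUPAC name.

The parent chain contains 11 carbons (undecane).
Choose the numbering such that the substituent locant set {2,4,6,7} is lower than {5,6,8,10} at the first point of difference.
This places bromo groups at C-2 and C-6 and C-7; an ethyl group at C-4.
Substituent prefixes are cited in alphabetical order (multiplying prefixes like di-/tri- are ignored for ordering).
Assembling the pieces gives 2,6,7-tribromo-4-ethylundecane.

2,6,7-tribromo-4-ethylundecane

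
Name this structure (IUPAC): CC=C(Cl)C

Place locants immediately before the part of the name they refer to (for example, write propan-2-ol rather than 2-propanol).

2-chlorobut-2-ene

The longest carbon chain that includes the multiple bond has 4 carbons, so the parent hydride is butane.
There is one C=C double bond, indicated by the ending -ene.
Choose the numbering such that the substituent locant set {2} is lower than {3} at the first point of difference.
That gives the double bond between C-2 and C-3; a chloro group at C-2.
Assembling the pieces gives 2-chlorobut-2-ene.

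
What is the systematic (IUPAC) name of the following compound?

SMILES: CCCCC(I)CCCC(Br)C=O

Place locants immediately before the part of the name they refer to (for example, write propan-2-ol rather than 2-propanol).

2-bromo-6-iododecanal

Counting along the main chain through the –CHO group gives 10 carbons: the parent is decane.
The highest-priority functional group is an aldehyde (terminal –CHO), so the name ends in -al.
The numbering direction is chosen so that the aldehyde carbon is C-1 by definition.
That gives a bromo group at C-2; an iodo group at C-6.
The substituents are ordered alphabetically, ignoring any di-/tri- multipliers.
Assembling the pieces gives 2-bromo-6-iododecanal.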